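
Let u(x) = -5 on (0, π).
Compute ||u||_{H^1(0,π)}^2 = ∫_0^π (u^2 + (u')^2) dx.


||u||_{H^1(0,π)}^2 = 25*π

u'(x) = 0.
Expand u² and (u')² and integrate term by term on (0, π), using: for integers n ≥ 1, ∫_0^π sin²(nx) dx = ∫_0^π cos²(nx) dx = π/2; for n ≠ n', ∫_0^π sin(nx)sin(n'x) dx = ∫_0^π cos(nx)cos(n'x) dx = 0; and by product-to-sum, ∫_0^π sin(nx)cos(n'x) dx = ½∫_0^π [sin((n+n')x) + sin((n−n')x)] dx, which is 0 when n+n' is even and 2n/(n²−n'²) when n+n' is odd (it need not vanish on (0, π)). For the constant mode: ∫_0^π 1 dx = π, ∫_0^π cos(nx) dx = 0, ∫_0^π sin(nx) dx = (1−(−1)^n)/n.
  u² squared terms: (-5)²·∫1 dx = 25·π = 25*π.
  So ∫_0^π u² dx = 25*π.
  u' ≡ 0, so ∫_0^π (u')² dx = 0.
||u||_{H^1}^2 = (25*π) + (0) = 25*π.


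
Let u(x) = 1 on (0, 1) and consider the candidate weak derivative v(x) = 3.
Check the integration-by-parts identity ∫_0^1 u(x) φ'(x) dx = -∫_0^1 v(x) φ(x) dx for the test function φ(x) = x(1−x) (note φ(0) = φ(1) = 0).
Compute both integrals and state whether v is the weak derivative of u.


LHS = 0, RHS = -1/2. No, v is not the weak derivative of u.

u(x) = 1, classical derivative u'(x) = 0.
φ(x) = x(1−x), so φ'(x) = 1 - 2*x.
Note φ(0) = φ(1) = 0, so the boundary term u·φ vanishes.
LHS = ∫_0^1 u(x) φ'(x) dx = ∫_0^1 (1 - 2*x) dx. Term by term:
  ∫_0^1 -2*x dx = -1;  ∫_0^1 1 dx = 1.
Sum: -1 + 1 = 0.
So LHS = 0.
∫_0^1 v(x) φ(x) dx = ∫_0^1 (-3*x^2 + 3*x) dx. Term by term:
  ∫_0^1 -3*x^2 dx = -1;  ∫_0^1 3*x dx = 3/2.
Sum: -1 + 3/2 = 1/2.
So RHS = -∫_0^1 v(x) φ(x) dx = -1/2.
LHS − RHS = 1/2 ≠ 0, so the identity fails.
(For a valid weak derivative the identity must hold for EVERY test function, in particular this one. The failure shows v is NOT the weak derivative of u.)
Correct weak derivative would be u'(x) = 0.


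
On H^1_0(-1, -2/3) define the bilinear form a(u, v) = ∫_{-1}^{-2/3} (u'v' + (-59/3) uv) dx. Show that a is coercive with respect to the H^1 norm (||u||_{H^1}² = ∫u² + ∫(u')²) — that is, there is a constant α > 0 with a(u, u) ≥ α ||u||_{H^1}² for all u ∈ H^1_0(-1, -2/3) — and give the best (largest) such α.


α = (-59 + 27*π^2)/(3*(1 + 9*π^2))

Coercivity of a(·,·) on H^1_0(-1, -2/3) means a(u, u) ≥ α ||u||_{H^1}² for every u ∈ H^1_0.
The interval has length L = 1/3, and Poincaré/coercivity depend only on L. Here a(u, u) = ∫(u')² + (-59/3)·∫u².
Here c = -59/3 < 0 with |c| < (π/L)² = 9*π^2, so coercivity still holds. The condition a(u,u) ≥ α||u||_{H^1}² reads (1−α)∫(u')² ≥ (α−c)∫u². Any admissible α is ≤ 1 (rapidly oscillating u have ∫u²/∫(u')² → 0), and α = 1 would force 0 ≥ (1−c)∫u², impossible since c < 1; so 1−α > 0. By the sharp Poincaré inequality on H^1_0 of an interval of length L, ∫(u')² ≥ (π/L)²∫u² with equality for the first sine mode sin(π(x−x₀)/L) (x₀ the left endpoint), so the inequality holds for all u iff (1−α)(π/L)² ≥ α − c, i.e. α ≤ ((π/L)² + c)/((π/L)² + 1) = (1 + c(L/π)²)/(1 + (L/π)²). (Direct route, valid since c ≤ 0: Poincaré gives c∫u² ≥ c(L/π)²∫(u')², so a(u,u) ≥ (1 + c(L/π)²)∫(u')², while ||u||_{H^1}² ≤ (1 + (L/π)²)∫(u')²; dividing yields the same α.) With (π/L)² = 9*π^2 and c = -59/3, the largest admissible constant is α = ((π/L)² + c)/((π/L)² + 1).
Simplifying, α = (-59 + 27*π^2)/(3*(1 + 9*π^2)).


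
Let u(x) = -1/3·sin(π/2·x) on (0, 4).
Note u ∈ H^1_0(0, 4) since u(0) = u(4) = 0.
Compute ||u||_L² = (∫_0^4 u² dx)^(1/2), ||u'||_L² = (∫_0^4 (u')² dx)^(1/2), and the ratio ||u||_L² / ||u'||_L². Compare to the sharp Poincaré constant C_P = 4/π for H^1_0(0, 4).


||u||_L² / ||u'||_L² = 2/π < C_P = 4/π.

u(x) = -1/3·sin(π/2·x), so u'(x) = -π*cos(π*x/2)/6.
Writing u(x) = A·sin(kπx/L) with A = -1/3 and k = 2, use ∫_0^L sin²(kπx/L) dx = L/2 and ∫_0^L cos²(kπx/L) dx = L/2.
u² = 1/9·sin²(π/2·x) and (u')² = π^2/36·cos²(π/2·x), and each of sin², cos² integrates to L/2 = 2 over (0, 4).
∫_0^4 u² dx = 2/9, so ||u||_L² = sqrt(2)/3.
∫_0^4 (u')² dx = π^2/18, so ||u'||_L² = sqrt(2)*π/6.
Ratio ||u||_L² / ||u'||_L² = 2/π.
Sharp Poincaré constant on H^1_0(0, 4) is C_P = L/π = 4/π, achieved by sin(π/4·x).
This is the k = 2 harmonic; the ratio L/(kπ) is strictly less than C_P = L/π, consistent with the sharp inequality ||u||_L² ≤ C_P ||u'||_L².


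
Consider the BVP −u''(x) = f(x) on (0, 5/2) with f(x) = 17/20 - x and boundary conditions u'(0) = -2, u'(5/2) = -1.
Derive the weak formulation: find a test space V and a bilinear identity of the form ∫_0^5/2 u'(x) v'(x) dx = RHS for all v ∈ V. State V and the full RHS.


V = H^1(0, 5/2) (v unrestricted at boundary; u is determined up to an additive constant); weak form: ∫_0^5/2 u'v' dx = ∫_0^5/2 (17/20 - x) v dx − v(5/2) + 2·v(0) for all v ∈ V.

Multiply both sides by a test function v and integrate from 0 to 5/2:
  ∫_0^5/2 −u''(x) v(x) dx = ∫_0^5/2 f(x) v(x) dx.
Integrate the LHS by parts once:
  ∫_0^5/2 −u'' v dx = −[u'(x) v(x)]_0^5/2 + ∫_0^5/2 u'(x) v'(x) dx.
Thus ∫_0^5/2 u'(x) v'(x) dx = ∫_0^5/2 f(x) v(x) dx + [u'(x) v(x)]_0^5/2.
Choose V so that boundary terms are either known or forced to vanish.
u has inhomogeneous Neumann u'(0) = -2, u'(5/2) = -1. [u' v]_0^5/2 = (-1)·v(5/2) − (-2)·v(0) = − v(5/2) + 2·v(0). Take V = H^1(0, 5/2); boundary term becomes part of RHS.
Weak formulation: find u (satisfying any essential BC) such that ∫_0^5/2 u'(x) v'(x) dx = ∫_0^5/2 f v dx − v(5/2) + 2·v(0) for all v ∈ V (Neumann data are natural BCs: they enter the RHS as boundary terms).
Substituting f(x) = 17/20 - x, the right-hand side is ∫_0^5/2 (17/20 - x) v dx − v(5/2) + 2·v(0).
Compatibility check (pure Neumann): taking v ≡ 1 ∈ V gives 0 = ∫_0^5/2 f dx + (-1) − (-2), i.e. ∫_0^5/2 f dx must equal u'(0) − u'(5/2) = -1. Indeed ∫_0^5/2 (17/20 - x) dx = -1, so the data are compatible. The solution is then unique only up to an additive constant (fix it e.g. by requiring ∫_0^5/2 u dx = 0).


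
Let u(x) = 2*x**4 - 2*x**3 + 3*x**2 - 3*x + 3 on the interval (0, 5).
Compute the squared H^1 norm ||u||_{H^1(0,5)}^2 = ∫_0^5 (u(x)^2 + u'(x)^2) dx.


||u||_{H^1}^2 = 143767915/126

The H^1 norm (squared) on an interval (0, L) is
  ||u||_{H^1}^2 = ∫_0^L u(x)^2 dx + ∫_0^L u'(x)^2 dx.
Compute u'(x) = 8*x**3 - 6*x**2 + 6*x - 3.
Then u(x)^2 = 4*x**8 - 8*x**7 + 16*x**6 - 24*x**5 + 33*x**4 - 30*x**3 + 27*x**2 - 18*x + 9 and u'(x)^2 = 64*x**6 - 96*x**5 + 132*x**4 - 120*x**3 + 72*x**2 - 36*x + 9.
Integrate each monomial from 0 to 5 using ∫_0^5 c·x^n dx = c·5^(n+1)/(n+1):
  ∫_0^5 u(x)^2 dx = ∫_0^5 (4*x^8 - 8*x^7 + 16*x^6 - 24*x^5 + 33*x^4 - 30*x^3 + 27*x^2 - 18*x + 9) dx. Term by term:
    ∫_0^5 4*x^8 dx = 7812500/9;  ∫_0^5 -8*x^7 dx = -390625;  ∫_0^5 16*x^6 dx = 1250000/7;
    ∫_0^5 -24*x^5 dx = -62500;  ∫_0^5 33*x^4 dx = 20625;  ∫_0^5 -30*x^3 dx = -9375/2;
    ∫_0^5 27*x^2 dx = 1125;  ∫_0^5 -18*x dx = -225;  ∫_0^5 9 dx = 45.
  Sum: 7812500/9 − 390625 + 1250000/7 − 62500 + 20625 − 9375/2 + 1125 − 225 + 45 = 76908445/126.
  ∫_0^5 u'(x)^2 dx = ∫_0^5 (64*x^6 - 96*x^5 + 132*x^4 - 120*x^3 + 72*x^2 - 36*x + 9) dx. Term by term:
    ∫_0^5 64*x^6 dx = 5000000/7;  ∫_0^5 -96*x^5 dx = -250000;  ∫_0^5 132*x^4 dx = 82500;
    ∫_0^5 -120*x^3 dx = -18750;  ∫_0^5 72*x^2 dx = 3000;  ∫_0^5 -36*x dx = -450;
    ∫_0^5 9 dx = 45.
  Sum: 5000000/7 − 250000 + 82500 − 18750 + 3000 − 450 + 45 = 3714415/7.
Adding: ||u||_{H^1}^2 = 76908445/126 + 3714415/7 = 143767915/126.


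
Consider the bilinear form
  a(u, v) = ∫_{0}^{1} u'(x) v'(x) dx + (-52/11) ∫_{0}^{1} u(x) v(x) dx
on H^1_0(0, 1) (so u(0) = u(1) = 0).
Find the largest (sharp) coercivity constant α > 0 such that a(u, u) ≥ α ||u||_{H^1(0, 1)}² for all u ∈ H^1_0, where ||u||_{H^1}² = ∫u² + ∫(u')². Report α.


α = (-52/11 + π^2)/(1 + π^2)

Coercivity of a(·,·) on H^1_0(0, 1) means a(u, u) ≥ α ||u||_{H^1}² for every u ∈ H^1_0.
The interval has length L = 1, and Poincaré/coercivity depend only on L. Here a(u, u) = ∫(u')² + (-52/11)·∫u².
Here c = -52/11 < 0 with |c| < (π/L)² = π^2, so coercivity still holds. The condition a(u,u) ≥ α||u||_{H^1}² reads (1−α)∫(u')² ≥ (α−c)∫u². Any admissible α is ≤ 1 (rapidly oscillating u have ∫u²/∫(u')² → 0), and α = 1 would force 0 ≥ (1−c)∫u², impossible since c < 1; so 1−α > 0. By the sharp Poincaré inequality on H^1_0 of an interval of length L, ∫(u')² ≥ (π/L)²∫u² with equality for the first sine mode sin(π(x−x₀)/L) (x₀ the left endpoint), so the inequality holds for all u iff (1−α)(π/L)² ≥ α − c, i.e. α ≤ ((π/L)² + c)/((π/L)² + 1) = (1 + c(L/π)²)/(1 + (L/π)²). (Direct route, valid since c ≤ 0: Poincaré gives c∫u² ≥ c(L/π)²∫(u')², so a(u,u) ≥ (1 + c(L/π)²)∫(u')², while ||u||_{H^1}² ≤ (1 + (L/π)²)∫(u')²; dividing yields the same α.) With (π/L)² = π^2 and c = -52/11, the largest admissible constant is α = ((π/L)² + c)/((π/L)² + 1).
Simplifying, α = (-52/11 + π^2)/(1 + π^2).


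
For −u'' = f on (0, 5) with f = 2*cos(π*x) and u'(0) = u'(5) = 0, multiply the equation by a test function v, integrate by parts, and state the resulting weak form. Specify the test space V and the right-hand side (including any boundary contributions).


V = H^1(0, 5) (no boundary constraint on v; u is determined up to an additive constant); weak form: ∫_0^5 u'v' dx = ∫_0^5 (2*cos(π*x)) v dx for all v ∈ V.

Multiply both sides by a test function v and integrate from 0 to 5:
  ∫_0^5 −u''(x) v(x) dx = ∫_0^5 f(x) v(x) dx.
Integrate the LHS by parts once:
  ∫_0^5 −u'' v dx = −[u'(x) v(x)]_0^5 + ∫_0^5 u'(x) v'(x) dx.
Thus ∫_0^5 u'(x) v'(x) dx = ∫_0^5 f(x) v(x) dx + [u'(x) v(x)]_0^5.
Choose V so that boundary terms are either known or forced to vanish.
u has homogeneous Neumann: u'(0) = u'(5) = 0. So [u' v]_0^5 = 0·v(5) − 0·v(0) = 0 for any v; take V = H^1(0, 5).
Weak formulation: find u (satisfying any essential BC) such that ∫_0^5 u'(x) v'(x) dx = ∫_0^5 f v dx for all v ∈ V (homogeneous Neumann, so boundary terms vanish).
Substituting f(x) = 2*cos(π*x), the right-hand side is ∫_0^5 (2*cos(π*x)) v dx.
Compatibility check (pure Neumann): taking v ≡ 1 ∈ V gives 0 = ∫_0^5 f dx + (0) − (0), i.e. ∫_0^5 f dx must equal u'(0) − u'(5) = 0. Indeed ∫_0^5 (2*cos(π*x)) dx = 0, so the data are compatible. The solution is then unique only up to an additive constant (fix it e.g. by requiring ∫_0^5 u dx = 0).


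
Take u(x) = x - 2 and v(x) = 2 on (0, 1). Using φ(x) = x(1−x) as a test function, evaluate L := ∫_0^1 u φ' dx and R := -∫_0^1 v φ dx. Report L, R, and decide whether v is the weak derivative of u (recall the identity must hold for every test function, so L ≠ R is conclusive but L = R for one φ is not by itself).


LHS = -1/6, RHS = -1/3. No, v is not the weak derivative of u.

u(x) = x - 2, classical derivative u'(x) = 1.
φ(x) = x(1−x), so φ'(x) = 1 - 2*x.
Note φ(0) = φ(1) = 0, so the boundary term u·φ vanishes.
LHS = ∫_0^1 u(x) φ'(x) dx = ∫_0^1 (-2*x^2 + 5*x - 2) dx. Term by term:
  ∫_0^1 -2*x^2 dx = -2/3;  ∫_0^1 5*x dx = 5/2;  ∫_0^1 -2 dx = -2.
Sum: -2/3 + 5/2 − 2 = -1/6.
So LHS = -1/6.
∫_0^1 v(x) φ(x) dx = ∫_0^1 (-2*x^2 + 2*x) dx. Term by term:
  ∫_0^1 -2*x^2 dx = -2/3;  ∫_0^1 2*x dx = 1.
Sum: -2/3 + 1 = 1/3.
So RHS = -∫_0^1 v(x) φ(x) dx = -1/3.
LHS − RHS = 1/6 ≠ 0, so the identity fails.
(For a valid weak derivative the identity must hold for EVERY test function, in particular this one. The failure shows v is NOT the weak derivative of u.)
Correct weak derivative would be u'(x) = 1.


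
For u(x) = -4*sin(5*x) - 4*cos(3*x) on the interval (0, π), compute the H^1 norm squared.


||u||_{H^1(0,π)}^2 = 288*π

u'(x) = 12*sin(3*x) - 20*cos(5*x).
Expand u² and (u')² and integrate term by term on (0, π), using: for integers n ≥ 1, ∫_0^π sin²(nx) dx = ∫_0^π cos²(nx) dx = π/2; for n ≠ n', ∫_0^π sin(nx)sin(n'x) dx = ∫_0^π cos(nx)cos(n'x) dx = 0; and by product-to-sum, ∫_0^π sin(nx)cos(n'x) dx = ½∫_0^π [sin((n+n')x) + sin((n−n')x)] dx, which is 0 when n+n' is even and 2n/(n²−n'²) when n+n' is odd (it need not vanish on (0, π)).
  u² squared terms: (-4)²·∫cos(3x)² dx = 16·π/2 = 8*π;  (-4)²·∫sin(5x)² dx = 16·π/2 = 8*π.
  u² cross terms: 2·(-4)·(-4)·∫cos(3x)·sin(5x) dx = 32·(0) = 0.
  So ∫_0^π u² dx = 8*π + 8*π + 0 = 16*π.
  (u')² squared terms: (-20)²·∫cos(5x)² dx = 400·π/2 = 200*π;  (12)²·∫sin(3x)² dx = 144·π/2 = 72*π.
  (u')² cross terms: 2·(-20)·(12)·∫cos(5x)·sin(3x) dx = -480·(0) = 0.
  So ∫_0^π (u')² dx = 200*π + 72*π + 0 = 272*π.
||u||_{H^1}^2 = (16*π) + (272*π) = 288*π.


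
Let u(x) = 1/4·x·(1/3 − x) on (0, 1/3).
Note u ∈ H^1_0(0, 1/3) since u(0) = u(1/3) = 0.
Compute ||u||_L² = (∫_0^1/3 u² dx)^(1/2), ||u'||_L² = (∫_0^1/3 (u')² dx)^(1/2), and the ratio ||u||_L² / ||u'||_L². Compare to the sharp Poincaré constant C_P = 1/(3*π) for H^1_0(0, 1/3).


||u||_L² / ||u'||_L² = sqrt(10)/30 < C_P = 1/(3*π).

u(x) = 1/4·x·(1/3 − x), so u'(x) = 1/12 - x/2.
u(x) = 1/4·x·(1/3 − x) vanishes at x = 0 and x = 1/3, so u ∈ H^1_0(0, 1/3). Differentiate via the product rule and integrate the resulting polynomials term by term.
  ∫_0^1/3 u² dx = ∫_0^1/3 (x^4/16 - x^3/24 + x^2/144) dx. Term by term:
    ∫_0^1/3 x^4/16 dx = 1/19440;  ∫_0^1/3 -x^3/24 dx = -1/7776;  ∫_0^1/3 x^2/144 dx = 1/11664.
  Sum: 1/19440 − 1/7776 + 1/11664 = 1/116640.
  ∫_0^1/3 (u')² dx = ∫_0^1/3 (x^2/4 - x/12 + 1/144) dx. Term by term:
    ∫_0^1/3 x^2/4 dx = 1/324;  ∫_0^1/3 -x/12 dx = -1/216;  ∫_0^1/3 1/144 dx = 1/432.
  Sum: 1/324 − 1/216 + 1/432 = 1/1296.
∫_0^1/3 u² dx = 1/116640, so ||u||_L² = sqrt(10)/1080.
∫_0^1/3 (u')² dx = 1/1296, so ||u'||_L² = 1/36.
Ratio ||u||_L² / ||u'||_L² = sqrt(10)/30.
Sharp Poincaré constant on H^1_0(0, 1/3) is C_P = L/π = 1/(3*π), achieved by sin(3*π·x).
A polynomial bump cannot attain the sharp Poincaré constant (only the first sine eigenfunction does), so the ratio is strictly less than C_P, consistent with ||u||_L² ≤ C_P ||u'||_L².


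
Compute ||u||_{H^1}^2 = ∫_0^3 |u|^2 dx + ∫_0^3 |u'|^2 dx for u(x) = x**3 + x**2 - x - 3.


||u||_{H^1}^2 = 35043/35

The H^1 norm (squared) on an interval (0, L) is
  ||u||_{H^1}^2 = ∫_0^L u(x)^2 dx + ∫_0^L u'(x)^2 dx.
Compute u'(x) = 3*x**2 + 2*x - 1.
Then u(x)^2 = x**6 + 2*x**5 - x**4 - 8*x**3 - 5*x**2 + 6*x + 9 and u'(x)^2 = 9*x**4 + 12*x**3 - 2*x**2 - 4*x + 1.
Integrate each monomial from 0 to 3 using ∫_0^3 c·x^n dx = c·3^(n+1)/(n+1):
  ∫_0^3 u(x)^2 dx = ∫_0^3 (x^6 + 2*x^5 - x^4 - 8*x^3 - 5*x^2 + 6*x + 9) dx. Term by term:
    ∫_0^3 x^6 dx = 2187/7;  ∫_0^3 2*x^5 dx = 243;  ∫_0^3 -x^4 dx = -243/5;
    ∫_0^3 -8*x^3 dx = -162;  ∫_0^3 -5*x^2 dx = -45;  ∫_0^3 6*x dx = 27;
    ∫_0^3 9 dx = 27.
  Sum: 2187/7 + 243 − 243/5 − 162 − 45 + 27 + 27 = 12384/35.
  ∫_0^3 u'(x)^2 dx = ∫_0^3 (9*x^4 + 12*x^3 - 2*x^2 - 4*x + 1) dx. Term by term:
    ∫_0^3 9*x^4 dx = 2187/5;  ∫_0^3 12*x^3 dx = 243;  ∫_0^3 -2*x^2 dx = -18;
    ∫_0^3 -4*x dx = -18;  ∫_0^3 1 dx = 3.
  Sum: 2187/5 + 243 − 18 − 18 + 3 = 3237/5.
Adding: ||u||_{H^1}^2 = 12384/35 + 3237/5 = 35043/35.


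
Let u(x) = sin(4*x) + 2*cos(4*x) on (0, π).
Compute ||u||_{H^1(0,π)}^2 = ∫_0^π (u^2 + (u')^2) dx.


||u||_{H^1(0,π)}^2 = 85*π/2

u'(x) = -8*sin(4*x) + 4*cos(4*x).
Expand u² and (u')² and integrate term by term on (0, π), using: for integers n ≥ 1, ∫_0^π sin²(nx) dx = ∫_0^π cos²(nx) dx = π/2; for n ≠ n', ∫_0^π sin(nx)sin(n'x) dx = ∫_0^π cos(nx)cos(n'x) dx = 0; and by product-to-sum, ∫_0^π sin(nx)cos(n'x) dx = ½∫_0^π [sin((n+n')x) + sin((n−n')x)] dx, which is 0 when n+n' is even and 2n/(n²−n'²) when n+n' is odd (it need not vanish on (0, π)).
  u² squared terms: (2)²·∫cos(4x)² dx = 4·π/2 = 2*π;  (1)²·∫sin(4x)² dx = 1·π/2 = π/2.
  u² cross terms: 2·(2)·(1)·∫cos(4x)·sin(4x) dx = 4·(0) = 0.
  So ∫_0^π u² dx = 2*π + π/2 + 0 = 5*π/2.
  (u')² squared terms: (-8)²·∫sin(4x)² dx = 64·π/2 = 32*π;  (4)²·∫cos(4x)² dx = 16·π/2 = 8*π.
  (u')² cross terms: 2·(-8)·(4)·∫sin(4x)·cos(4x) dx = -64·(0) = 0.
  So ∫_0^π (u')² dx = 32*π + 8*π + 0 = 40*π.
||u||_{H^1}^2 = (5*π/2) + (40*π) = 85*π/2.


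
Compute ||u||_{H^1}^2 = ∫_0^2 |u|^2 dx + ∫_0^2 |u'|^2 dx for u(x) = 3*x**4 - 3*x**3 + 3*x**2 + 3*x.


||u||_{H^1}^2 = 74734/35

The H^1 norm (squared) on an interval (0, L) is
  ||u||_{H^1}^2 = ∫_0^L u(x)^2 dx + ∫_0^L u'(x)^2 dx.
Compute u'(x) = 12*x**3 - 9*x**2 + 6*x + 3.
Then u(x)^2 = 9*x**8 - 18*x**7 + 27*x**6 - 9*x**4 + 18*x**3 + 9*x**2 and u'(x)^2 = 144*x**6 - 216*x**5 + 225*x**4 - 36*x**3 - 18*x**2 + 36*x + 9.
Integrate each monomial from 0 to 2 using ∫_0^2 c·x^n dx = c·2^(n+1)/(n+1):
  ∫_0^2 u(x)^2 dx = ∫_0^2 (9*x^8 - 18*x^7 + 27*x^6 - 9*x^4 + 18*x^3 + 9*x^2) dx. Term by term:
    ∫_0^2 9*x^8 dx = 512;  ∫_0^2 -18*x^7 dx = -576;  ∫_0^2 27*x^6 dx = 3456/7;
    ∫_0^2 -9*x^4 dx = -288/5;  ∫_0^2 18*x^3 dx = 72;  ∫_0^2 9*x^2 dx = 24.
  Sum: 512 − 576 + 3456/7 − 288/5 + 72 + 24 = 16384/35.
  ∫_0^2 u'(x)^2 dx = ∫_0^2 (144*x^6 - 216*x^5 + 225*x^4 - 36*x^3 - 18*x^2 + 36*x + 9) dx. Term by term:
    ∫_0^2 144*x^6 dx = 18432/7;  ∫_0^2 -216*x^5 dx = -2304;  ∫_0^2 225*x^4 dx = 1440;
    ∫_0^2 -36*x^3 dx = -144;  ∫_0^2 -18*x^2 dx = -48;  ∫_0^2 36*x dx = 72;
    ∫_0^2 9 dx = 18.
  Sum: 18432/7 − 2304 + 1440 − 144 − 48 + 72 + 18 = 11670/7.
Adding: ||u||_{H^1}^2 = 16384/35 + 11670/7 = 74734/35.


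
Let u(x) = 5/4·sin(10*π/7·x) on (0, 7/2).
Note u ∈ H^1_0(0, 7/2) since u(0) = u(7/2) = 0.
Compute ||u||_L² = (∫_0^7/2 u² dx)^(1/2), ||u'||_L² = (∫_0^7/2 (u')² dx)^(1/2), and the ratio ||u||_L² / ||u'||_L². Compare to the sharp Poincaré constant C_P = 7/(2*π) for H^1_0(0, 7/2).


||u||_L² / ||u'||_L² = 7/(10*π) < C_P = 7/(2*π).

u(x) = 5/4·sin(10*π/7·x), so u'(x) = 25*π*cos(10*π*x/7)/14.
Writing u(x) = A·sin(kπx/L) with A = 5/4 and k = 5, use ∫_0^L sin²(kπx/L) dx = L/2 and ∫_0^L cos²(kπx/L) dx = L/2.
u² = 25/16·sin²(10*π/7·x) and (u')² = 625*π^2/196·cos²(10*π/7·x), and each of sin², cos² integrates to L/2 = 7/4 over (0, 7/2).
∫_0^7/2 u² dx = 175/64, so ||u||_L² = 5*sqrt(7)/8.
∫_0^7/2 (u')² dx = 625*π^2/112, so ||u'||_L² = 25*sqrt(7)*π/28.
Ratio ||u||_L² / ||u'||_L² = 7/(10*π).
Sharp Poincaré constant on H^1_0(0, 7/2) is C_P = L/π = 7/(2*π), achieved by sin(2*π/7·x).
This is the k = 5 harmonic; the ratio L/(kπ) is strictly less than C_P = L/π, consistent with the sharp inequality ||u||_L² ≤ C_P ||u'||_L².


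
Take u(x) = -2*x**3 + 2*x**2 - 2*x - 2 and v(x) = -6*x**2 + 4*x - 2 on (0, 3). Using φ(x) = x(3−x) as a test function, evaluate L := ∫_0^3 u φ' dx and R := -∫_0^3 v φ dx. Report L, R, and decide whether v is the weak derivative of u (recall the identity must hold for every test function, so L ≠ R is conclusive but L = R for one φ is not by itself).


LHS = 549/10, RHS = 549/10. Yes, v = u' weakly.

u(x) = -2*x**3 + 2*x**2 - 2*x - 2, classical derivative u'(x) = -6*x**2 + 4*x - 2.
φ(x) = x(3−x), so φ'(x) = 3 - 2*x.
Note φ(0) = φ(3) = 0, so the boundary term u·φ vanishes.
LHS = ∫_0^3 u(x) φ'(x) dx = ∫_0^3 (4*x^4 - 10*x^3 + 10*x^2 - 2*x - 6) dx. Term by term:
  ∫_0^3 4*x^4 dx = 972/5;  ∫_0^3 -10*x^3 dx = -405/2;  ∫_0^3 10*x^2 dx = 90;
  ∫_0^3 -2*x dx = -9;  ∫_0^3 -6 dx = -18.
Sum: 972/5 − 405/2 + 90 − 9 − 18 = 549/10.
So LHS = 549/10.
∫_0^3 v(x) φ(x) dx = ∫_0^3 (6*x^4 - 22*x^3 + 14*x^2 - 6*x) dx. Term by term:
  ∫_0^3 6*x^4 dx = 1458/5;  ∫_0^3 -22*x^3 dx = -891/2;  ∫_0^3 14*x^2 dx = 126;
  ∫_0^3 -6*x dx = -27.
Sum: 1458/5 − 891/2 + 126 − 27 = -549/10.
So RHS = -∫_0^3 v(x) φ(x) dx = 549/10.
LHS = RHS, so the identity holds for this test φ.
Moreover u is smooth here and v(x) = u'(x) = -6*x**2 + 4*x - 2 pointwise, so the identity holds for every test function. Hence v is the weak derivative of u.


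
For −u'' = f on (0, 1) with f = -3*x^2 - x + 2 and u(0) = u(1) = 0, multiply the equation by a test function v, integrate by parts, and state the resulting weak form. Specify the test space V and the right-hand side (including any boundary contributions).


V = H^1_0(0, 1) (so v(0) = v(1) = 0); weak form: ∫_0^1 u'v' dx = ∫_0^1 (-3*x^2 - x + 2) v dx for all v ∈ V.

Multiply both sides by a test function v and integrate from 0 to 1:
  ∫_0^1 −u''(x) v(x) dx = ∫_0^1 f(x) v(x) dx.
Integrate the LHS by parts once:
  ∫_0^1 −u'' v dx = −[u'(x) v(x)]_0^1 + ∫_0^1 u'(x) v'(x) dx.
Thus ∫_0^1 u'(x) v'(x) dx = ∫_0^1 f(x) v(x) dx + [u'(x) v(x)]_0^1.
Choose V so that boundary terms are either known or forced to vanish.
u is Dirichlet: u(0) = u(1) = 0. Let V = H^1_0(0, 1); then v(0) = v(1) = 0, and [u' v]_0^1 = 0.
Weak formulation: find u (satisfying any essential BC) such that ∫_0^1 u'(x) v'(x) dx = ∫_0^1 f v dx for all v ∈ V.
Substituting f(x) = -3*x^2 - x + 2, the right-hand side is ∫_0^1 (-3*x^2 - x + 2) v dx.


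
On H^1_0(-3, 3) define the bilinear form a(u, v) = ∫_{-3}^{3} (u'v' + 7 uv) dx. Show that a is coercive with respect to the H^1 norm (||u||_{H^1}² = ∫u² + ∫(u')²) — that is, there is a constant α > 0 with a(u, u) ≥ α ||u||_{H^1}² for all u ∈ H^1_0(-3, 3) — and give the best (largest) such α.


α = 1

Coercivity of a(·,·) on H^1_0(-3, 3) means a(u, u) ≥ α ||u||_{H^1}² for every u ∈ H^1_0.
The interval has length L = 6, and Poincaré/coercivity depend only on L. Here a(u, u) = ∫(u')² + (7)·∫u².
Here c = 7 ≥ 1, so a(u,u) = ∫(u')² + c∫u² ≥ ∫(u')² + ∫u² = ||u||_{H^1}², i.e. α = 1 works. No larger α is possible: a(u,u) ≥ α||u||_{H^1}² means (1−α)∫(u')² ≥ (α−c)∫u², and for the modes u_n = sin(nπ(x−x₀)/L) (x₀ the left endpoint) one has ∫u_n²/∫(u_n')² = (L/(nπ))² → 0, so a(u_n,u_n)/||u_n||_{H^1}² → 1. Hence the optimal constant is α = 1.
Therefore α = 1.


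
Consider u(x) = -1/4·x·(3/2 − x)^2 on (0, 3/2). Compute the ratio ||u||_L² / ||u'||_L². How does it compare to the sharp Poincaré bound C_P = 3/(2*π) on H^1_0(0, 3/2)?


||u||_L² / ||u'||_L² = 3*sqrt(14)/28 < C_P = 3/(2*π).

u(x) = -1/4·x·(3/2 − x)^2, so u'(x) = -3*x^2/4 + 3*x/2 - 9/16.
u(x) = -1/4·x·(3/2 − x)^2 vanishes at x = 0 and x = 3/2, so u ∈ H^1_0(0, 3/2). Differentiate via the product rule and integrate the resulting polynomials term by term.
  ∫_0^3/2 u² dx = ∫_0^3/2 (x^6/16 - 3*x^5/8 + 27*x^4/32 - 27*x^3/32 + 81*x^2/256) dx. Term by term:
    ∫_0^3/2 x^6/16 dx = 2187/14336;  ∫_0^3/2 -3*x^5/8 dx = -729/1024;  ∫_0^3/2 27*x^4/32 dx = 6561/5120;
    ∫_0^3/2 -27*x^3/32 dx = -2187/2048;  ∫_0^3/2 81*x^2/256 dx = 729/2048.
  Sum: 2187/14336 − 729/1024 + 6561/5120 − 2187/2048 + 729/2048 = 729/71680.
  ∫_0^3/2 (u')² dx = ∫_0^3/2 (9*x^4/16 - 9*x^3/4 + 99*x^2/32 - 27*x/16 + 81/256) dx. Term by term:
    ∫_0^3/2 9*x^4/16 dx = 2187/2560;  ∫_0^3/2 -9*x^3/4 dx = -729/256;  ∫_0^3/2 99*x^2/32 dx = 891/256;
    ∫_0^3/2 -27*x/16 dx = -243/128;  ∫_0^3/2 81/256 dx = 243/512.
  Sum: 2187/2560 − 729/256 + 891/256 − 243/128 + 243/512 = 81/1280.
∫_0^3/2 u² dx = 729/71680, so ||u||_L² = 27*sqrt(70)/2240.
∫_0^3/2 (u')² dx = 81/1280, so ||u'||_L² = 9*sqrt(5)/80.
Ratio ||u||_L² / ||u'||_L² = 3*sqrt(14)/28.
Sharp Poincaré constant on H^1_0(0, 3/2) is C_P = L/π = 3/(2*π), achieved by sin(2*π/3·x).
A polynomial bump cannot attain the sharp Poincaré constant (only the first sine eigenfunction does), so the ratio is strictly less than C_P, consistent with ||u||_L² ≤ C_P ||u'||_L².


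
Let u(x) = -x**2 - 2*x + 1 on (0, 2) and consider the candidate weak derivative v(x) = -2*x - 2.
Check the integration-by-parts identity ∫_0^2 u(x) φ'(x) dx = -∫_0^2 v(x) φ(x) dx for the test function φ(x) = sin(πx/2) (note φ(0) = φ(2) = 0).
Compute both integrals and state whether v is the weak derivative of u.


LHS = 16/π, RHS = 16/π. Yes, v = u' weakly.

u(x) = -x**2 - 2*x + 1, classical derivative u'(x) = -2*x - 2.
φ(x) = sin(πx/2), so φ'(x) = π*cos(π*x/2)/2.
Note φ(0) = φ(2) = 0, so the boundary term u·φ vanishes.
LHS = ∫_0^2 u(x) φ'(x) dx = ∫_0^2 (-π*x^2*cos(π*x/2)/2 - π*x*cos(π*x/2) + π*cos(π*x/2)/2) dx. Term by term:
  ∫_0^2 π*cos(π*x/2)/2 dx = 0;  ∫_0^2 -π*x*cos(π*x/2) dx = 8/π;  ∫_0^2 -π*x^2*cos(π*x/2)/2 dx = 8/π.
Sum: 0 + 8/π + 8/π = 16/π.
So LHS = 16/π.
∫_0^2 v(x) φ(x) dx = ∫_0^2 (-2*x*sin(π*x/2) - 2*sin(π*x/2)) dx. Term by term:
  ∫_0^2 -2*sin(π*x/2) dx = -8/π;  ∫_0^2 -2*x*sin(π*x/2) dx = -8/π.
Sum: -8/π − 8/π = -16/π.
So RHS = -∫_0^2 v(x) φ(x) dx = 16/π.
LHS = RHS, so the identity holds for this test φ.
Moreover u is smooth here and v(x) = u'(x) = -2*x - 2 pointwise, so the identity holds for every test function. Hence v is the weak derivative of u.


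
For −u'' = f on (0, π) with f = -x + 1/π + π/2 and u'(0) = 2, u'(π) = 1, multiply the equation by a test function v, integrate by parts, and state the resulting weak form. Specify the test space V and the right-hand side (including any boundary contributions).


V = H^1(0, π) (v unrestricted at boundary; u is determined up to an additive constant); weak form: ∫_0^π u'v' dx = ∫_0^π (-x + 1/π + π/2) v dx + v(π) − 2·v(0) for all v ∈ V.

Multiply both sides by a test function v and integrate from 0 to π:
  ∫_0^π −u''(x) v(x) dx = ∫_0^π f(x) v(x) dx.
Integrate the LHS by parts once:
  ∫_0^π −u'' v dx = −[u'(x) v(x)]_0^π + ∫_0^π u'(x) v'(x) dx.
Thus ∫_0^π u'(x) v'(x) dx = ∫_0^π f(x) v(x) dx + [u'(x) v(x)]_0^π.
Choose V so that boundary terms are either known or forced to vanish.
u has inhomogeneous Neumann u'(0) = 2, u'(π) = 1. [u' v]_0^π = (1)·v(π) − (2)·v(0) = v(π) − 2·v(0). Take V = H^1(0, π); boundary term becomes part of RHS.
Weak formulation: find u (satisfying any essential BC) such that ∫_0^π u'(x) v'(x) dx = ∫_0^π f v dx + v(π) − 2·v(0) for all v ∈ V (Neumann data are natural BCs: they enter the RHS as boundary terms).
Substituting f(x) = -x + 1/π + π/2, the right-hand side is ∫_0^π (-x + 1/π + π/2) v dx + v(π) − 2·v(0).
Compatibility check (pure Neumann): taking v ≡ 1 ∈ V gives 0 = ∫_0^π f dx + (1) − (2), i.e. ∫_0^π f dx must equal u'(0) − u'(π) = 1. Indeed ∫_0^π (-x + 1/π + π/2) dx = 1, so the data are compatible. The solution is then unique only up to an additive constant (fix it e.g. by requiring ∫_0^π u dx = 0).


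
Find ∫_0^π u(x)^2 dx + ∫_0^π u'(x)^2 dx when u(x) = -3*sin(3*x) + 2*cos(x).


||u||_{H^1(0,π)}^2 = 49*π

u'(x) = -2*sin(x) - 9*cos(3*x).
Expand u² and (u')² and integrate term by term on (0, π), using: for integers n ≥ 1, ∫_0^π sin²(nx) dx = ∫_0^π cos²(nx) dx = π/2; for n ≠ n', ∫_0^π sin(nx)sin(n'x) dx = ∫_0^π cos(nx)cos(n'x) dx = 0; and by product-to-sum, ∫_0^π sin(nx)cos(n'x) dx = ½∫_0^π [sin((n+n')x) + sin((n−n')x)] dx, which is 0 when n+n' is even and 2n/(n²−n'²) when n+n' is odd (it need not vanish on (0, π)).
  u² squared terms: (-3)²·∫sin(3x)² dx = 9·π/2 = 9*π/2;  (2)²·∫cos(x)² dx = 4·π/2 = 2*π.
  u² cross terms: 2·(-3)·(2)·∫sin(3x)·cos(x) dx = -12·(0) = 0.
  So ∫_0^π u² dx = 9*π/2 + 2*π + 0 = 13*π/2.
  (u')² squared terms: (-9)²·∫cos(3x)² dx = 81·π/2 = 81*π/2;  (-2)²·∫sin(x)² dx = 4·π/2 = 2*π.
  (u')² cross terms: 2·(-9)·(-2)·∫cos(3x)·sin(x) dx = 36·(0) = 0.
  So ∫_0^π (u')² dx = 81*π/2 + 2*π + 0 = 85*π/2.
||u||_{H^1}^2 = (13*π/2) + (85*π/2) = 49*π.


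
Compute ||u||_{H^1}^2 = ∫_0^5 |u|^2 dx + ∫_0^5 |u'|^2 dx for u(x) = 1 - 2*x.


||u||_{H^1}^2 = 425/3

The H^1 norm (squared) on an interval (0, L) is
  ||u||_{H^1}^2 = ∫_0^L u(x)^2 dx + ∫_0^L u'(x)^2 dx.
Compute u'(x) = -2.
Then u(x)^2 = 4*x**2 - 4*x + 1 and u'(x)^2 = 4.
Integrate each monomial from 0 to 5 using ∫_0^5 c·x^n dx = c·5^(n+1)/(n+1):
  ∫_0^5 u(x)^2 dx = ∫_0^5 (4*x^2 - 4*x + 1) dx. Term by term:
    ∫_0^5 4*x^2 dx = 500/3;  ∫_0^5 -4*x dx = -50;  ∫_0^5 1 dx = 5.
  Sum: 500/3 − 50 + 5 = 365/3.
  ∫_0^5 u'(x)^2 dx = ∫_0^5 (4) dx. Term by term:
    ∫_0^5 4 dx = 20.
Adding: ||u||_{H^1}^2 = 365/3 + 20 = 425/3.


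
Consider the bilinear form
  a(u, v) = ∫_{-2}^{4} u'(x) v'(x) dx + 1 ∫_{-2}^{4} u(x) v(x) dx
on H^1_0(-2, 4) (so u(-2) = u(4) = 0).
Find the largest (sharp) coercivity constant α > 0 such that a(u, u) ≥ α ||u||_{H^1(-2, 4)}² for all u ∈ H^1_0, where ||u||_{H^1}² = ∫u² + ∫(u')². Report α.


α = 1

Coercivity of a(·,·) on H^1_0(-2, 4) means a(u, u) ≥ α ||u||_{H^1}² for every u ∈ H^1_0.
The interval has length L = 6, and Poincaré/coercivity depend only on L. Here a(u, u) = ∫(u')² + (1)·∫u².
Here c = 1 ≥ 1, so a(u,u) = ∫(u')² + c∫u² ≥ ∫(u')² + ∫u² = ||u||_{H^1}², i.e. α = 1 works. No larger α is possible: a(u,u) ≥ α||u||_{H^1}² means (1−α)∫(u')² ≥ (α−c)∫u², and for the modes u_n = sin(nπ(x−x₀)/L) (x₀ the left endpoint) one has ∫u_n²/∫(u_n')² = (L/(nπ))² → 0, so a(u_n,u_n)/||u_n||_{H^1}² → 1. Hence the optimal constant is α = 1.
Therefore α = 1.


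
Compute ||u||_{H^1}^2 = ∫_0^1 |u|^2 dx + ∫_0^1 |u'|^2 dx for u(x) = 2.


||u||_{H^1}^2 = 4

The H^1 norm (squared) on an interval (0, L) is
  ||u||_{H^1}^2 = ∫_0^L u(x)^2 dx + ∫_0^L u'(x)^2 dx.
Compute u'(x) = 0.
Then u(x)^2 = 4 and u'(x)^2 = 0.
Integrate each monomial from 0 to 1 using ∫_0^1 c·x^n dx = c·1^(n+1)/(n+1):
  ∫_0^1 u(x)^2 dx = ∫_0^1 (4) dx. Term by term:
    ∫_0^1 4 dx = 4.
  ∫_0^1 u'(x)^2 dx = ∫_0^1 (0) dx. Term by term:
    ∫_0^1 0 dx = 0.
Adding: ||u||_{H^1}^2 = 4 + 0 = 4.


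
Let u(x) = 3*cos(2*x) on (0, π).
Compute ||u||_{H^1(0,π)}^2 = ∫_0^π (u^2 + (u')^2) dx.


||u||_{H^1(0,π)}^2 = 45*π/2

u'(x) = -6*sin(2*x).
Expand u² and (u')² and integrate term by term on (0, π), using: for integers n ≥ 1, ∫_0^π sin²(nx) dx = ∫_0^π cos²(nx) dx = π/2; for n ≠ n', ∫_0^π sin(nx)sin(n'x) dx = ∫_0^π cos(nx)cos(n'x) dx = 0; and by product-to-sum, ∫_0^π sin(nx)cos(n'x) dx = ½∫_0^π [sin((n+n')x) + sin((n−n')x)] dx, which is 0 when n+n' is even and 2n/(n²−n'²) when n+n' is odd (it need not vanish on (0, π)).
  u² squared terms: (3)²·∫cos(2x)² dx = 9·π/2 = 9*π/2.
  So ∫_0^π u² dx = 9*π/2.
  (u')² squared terms: (-6)²·∫sin(2x)² dx = 36·π/2 = 18*π.
  So ∫_0^π (u')² dx = 18*π.
||u||_{H^1}^2 = (9*π/2) + (18*π) = 45*π/2.


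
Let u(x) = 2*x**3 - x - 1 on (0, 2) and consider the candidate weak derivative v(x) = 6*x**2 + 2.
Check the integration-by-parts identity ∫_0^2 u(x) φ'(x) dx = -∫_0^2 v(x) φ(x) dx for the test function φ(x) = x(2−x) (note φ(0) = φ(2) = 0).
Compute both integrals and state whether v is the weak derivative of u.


LHS = -124/15, RHS = -184/15. No, v is not the weak derivative of u.

u(x) = 2*x**3 - x - 1, classical derivative u'(x) = 6*x**2 - 1.
φ(x) = x(2−x), so φ'(x) = 2 - 2*x.
Note φ(0) = φ(2) = 0, so the boundary term u·φ vanishes.
LHS = ∫_0^2 u(x) φ'(x) dx = ∫_0^2 (-4*x^4 + 4*x^3 + 2*x^2 - 2) dx. Term by term:
  ∫_0^2 -4*x^4 dx = -128/5;  ∫_0^2 4*x^3 dx = 16;  ∫_0^2 2*x^2 dx = 16/3;
  ∫_0^2 -2 dx = -4.
Sum: -128/5 + 16 + 16/3 − 4 = -124/15.
So LHS = -124/15.
∫_0^2 v(x) φ(x) dx = ∫_0^2 (-6*x^4 + 12*x^3 - 2*x^2 + 4*x) dx. Term by term:
  ∫_0^2 -6*x^4 dx = -192/5;  ∫_0^2 12*x^3 dx = 48;  ∫_0^2 -2*x^2 dx = -16/3;
  ∫_0^2 4*x dx = 8.
Sum: -192/5 + 48 − 16/3 + 8 = 184/15.
So RHS = -∫_0^2 v(x) φ(x) dx = -184/15.
LHS − RHS = 4 ≠ 0, so the identity fails.
(For a valid weak derivative the identity must hold for EVERY test function, in particular this one. The failure shows v is NOT the weak derivative of u.)
Correct weak derivative would be u'(x) = 6*x**2 - 1.


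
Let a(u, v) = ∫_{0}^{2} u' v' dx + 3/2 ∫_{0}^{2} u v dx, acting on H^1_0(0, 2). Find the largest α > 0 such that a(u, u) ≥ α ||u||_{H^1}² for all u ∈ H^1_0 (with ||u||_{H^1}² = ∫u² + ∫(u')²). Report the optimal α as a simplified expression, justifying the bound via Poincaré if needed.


α = 1

Coercivity of a(·,·) on H^1_0(0, 2) means a(u, u) ≥ α ||u||_{H^1}² for every u ∈ H^1_0.
The interval has length L = 2, and Poincaré/coercivity depend only on L. Here a(u, u) = ∫(u')² + (3/2)·∫u².
Here c = 3/2 ≥ 1, so a(u,u) = ∫(u')² + c∫u² ≥ ∫(u')² + ∫u² = ||u||_{H^1}², i.e. α = 1 works. No larger α is possible: a(u,u) ≥ α||u||_{H^1}² means (1−α)∫(u')² ≥ (α−c)∫u², and for the modes u_n = sin(nπ(x−x₀)/L) (x₀ the left endpoint) one has ∫u_n²/∫(u_n')² = (L/(nπ))² → 0, so a(u_n,u_n)/||u_n||_{H^1}² → 1. Hence the optimal constant is α = 1.
Therefore α = 1.


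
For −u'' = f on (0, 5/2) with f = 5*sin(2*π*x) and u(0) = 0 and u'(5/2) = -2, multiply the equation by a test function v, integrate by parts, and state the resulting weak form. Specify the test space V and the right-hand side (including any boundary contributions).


V = {v ∈ H^1(0, 5/2) : v(0) = 0} (test functions vanish at x = 0 where u is specified); weak form: ∫_0^5/2 u'v' dx = ∫_0^5/2 (5*sin(2*π*x)) v dx − 2·v(5/2) for all v ∈ V.

Multiply both sides by a test function v and integrate from 0 to 5/2:
  ∫_0^5/2 −u''(x) v(x) dx = ∫_0^5/2 f(x) v(x) dx.
Integrate the LHS by parts once:
  ∫_0^5/2 −u'' v dx = −[u'(x) v(x)]_0^5/2 + ∫_0^5/2 u'(x) v'(x) dx.
Thus ∫_0^5/2 u'(x) v'(x) dx = ∫_0^5/2 f(x) v(x) dx + [u'(x) v(x)]_0^5/2.
Choose V so that boundary terms are either known or forced to vanish.
Mixed BC: u(0) = 0 (Dirichlet) and u'(5/2) = -2 (Neumann). Define V = {v ∈ H^1(0, 5/2) : v(0) = 0}. Then [u' v]_0^5/2 = u'(5/2)·v(5/2) − u'(0)·0 = − 2·v(5/2).
Weak formulation: find u (satisfying any essential BC) such that ∫_0^5/2 u'(x) v'(x) dx = ∫_0^5/2 f v dx − 2·v(5/2) for all v ∈ V (Dirichlet at 0 absorbed into V; Neumann datum at x = 5/2 contributes the boundary term).
Substituting f(x) = 5*sin(2*π*x), the right-hand side is ∫_0^5/2 (5*sin(2*π*x)) v dx − 2·v(5/2).


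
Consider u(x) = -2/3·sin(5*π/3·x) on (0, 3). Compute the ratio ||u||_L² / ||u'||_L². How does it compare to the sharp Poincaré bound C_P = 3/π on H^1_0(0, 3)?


||u||_L² / ||u'||_L² = 3/(5*π) < C_P = 3/π.

u(x) = -2/3·sin(5*π/3·x), so u'(x) = -10*π*cos(5*π*x/3)/9.
Writing u(x) = A·sin(kπx/L) with A = -2/3 and k = 5, use ∫_0^L sin²(kπx/L) dx = L/2 and ∫_0^L cos²(kπx/L) dx = L/2.
u² = 4/9·sin²(5*π/3·x) and (u')² = 100*π^2/81·cos²(5*π/3·x), and each of sin², cos² integrates to L/2 = 3/2 over (0, 3).
∫_0^3 u² dx = 2/3, so ||u||_L² = sqrt(6)/3.
∫_0^3 (u')² dx = 50*π^2/27, so ||u'||_L² = 5*sqrt(6)*π/9.
Ratio ||u||_L² / ||u'||_L² = 3/(5*π).
Sharp Poincaré constant on H^1_0(0, 3) is C_P = L/π = 3/π, achieved by sin(π/3·x).
This is the k = 5 harmonic; the ratio L/(kπ) is strictly less than C_P = L/π, consistent with the sharp inequality ||u||_L² ≤ C_P ||u'||_L².


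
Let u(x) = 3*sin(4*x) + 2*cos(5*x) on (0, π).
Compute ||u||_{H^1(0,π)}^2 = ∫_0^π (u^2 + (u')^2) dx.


||u||_{H^1(0,π)}^2 = -832/3 + 257*π/2

u'(x) = -10*sin(5*x) + 12*cos(4*x).
Expand u² and (u')² and integrate term by term on (0, π), using: for integers n ≥ 1, ∫_0^π sin²(nx) dx = ∫_0^π cos²(nx) dx = π/2; for n ≠ n', ∫_0^π sin(nx)sin(n'x) dx = ∫_0^π cos(nx)cos(n'x) dx = 0; and by product-to-sum, ∫_0^π sin(nx)cos(n'x) dx = ½∫_0^π [sin((n+n')x) + sin((n−n')x)] dx, which is 0 when n+n' is even and 2n/(n²−n'²) when n+n' is odd (it need not vanish on (0, π)).
  u² squared terms: (2)²·∫cos(5x)² dx = 4·π/2 = 2*π;  (3)²·∫sin(4x)² dx = 9·π/2 = 9*π/2.
  u² cross terms: 2·(2)·(3)·∫cos(5x)·sin(4x) dx = 12·(-8/9) = -32/3.
  So ∫_0^π u² dx = 2*π + 9*π/2 − 32/3 = -32/3 + 13*π/2.
  (u')² squared terms: (-10)²·∫sin(5x)² dx = 100·π/2 = 50*π;  (12)²·∫cos(4x)² dx = 144·π/2 = 72*π.
  (u')² cross terms: 2·(-10)·(12)·∫sin(5x)·cos(4x) dx = -240·(10/9) = -800/3.
  So ∫_0^π (u')² dx = 50*π + 72*π − 800/3 = -800/3 + 122*π.
||u||_{H^1}^2 = (-32/3 + 13*π/2) + (-800/3 + 122*π) = -832/3 + 257*π/2.


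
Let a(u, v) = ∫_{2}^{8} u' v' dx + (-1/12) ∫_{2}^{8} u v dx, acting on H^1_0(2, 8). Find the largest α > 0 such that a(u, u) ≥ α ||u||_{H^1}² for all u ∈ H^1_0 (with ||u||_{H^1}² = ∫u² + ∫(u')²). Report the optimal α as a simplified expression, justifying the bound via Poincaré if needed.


α = (-3 + π^2)/(π^2 + 36)

Coercivity of a(·,·) on H^1_0(2, 8) means a(u, u) ≥ α ||u||_{H^1}² for every u ∈ H^1_0.
The interval has length L = 6, and Poincaré/coercivity depend only on L. Here a(u, u) = ∫(u')² + (-1/12)·∫u².
Here c = -1/12 < 0 with |c| < (π/L)² = π^2/36, so coercivity still holds. The condition a(u,u) ≥ α||u||_{H^1}² reads (1−α)∫(u')² ≥ (α−c)∫u². Any admissible α is ≤ 1 (rapidly oscillating u have ∫u²/∫(u')² → 0), and α = 1 would force 0 ≥ (1−c)∫u², impossible since c < 1; so 1−α > 0. By the sharp Poincaré inequality on H^1_0 of an interval of length L, ∫(u')² ≥ (π/L)²∫u² with equality for the first sine mode sin(π(x−x₀)/L) (x₀ the left endpoint), so the inequality holds for all u iff (1−α)(π/L)² ≥ α − c, i.e. α ≤ ((π/L)² + c)/((π/L)² + 1) = (1 + c(L/π)²)/(1 + (L/π)²). (Direct route, valid since c ≤ 0: Poincaré gives c∫u² ≥ c(L/π)²∫(u')², so a(u,u) ≥ (1 + c(L/π)²)∫(u')², while ||u||_{H^1}² ≤ (1 + (L/π)²)∫(u')²; dividing yields the same α.) With (π/L)² = π^2/36 and c = -1/12, the largest admissible constant is α = ((π/L)² + c)/((π/L)² + 1).
Simplifying, α = (-3 + π^2)/(π^2 + 36).


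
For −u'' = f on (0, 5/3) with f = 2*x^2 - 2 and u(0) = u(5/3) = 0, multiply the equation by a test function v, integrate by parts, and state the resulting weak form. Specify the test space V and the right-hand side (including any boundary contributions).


V = H^1_0(0, 5/3) (so v(0) = v(5/3) = 0); weak form: ∫_0^5/3 u'v' dx = ∫_0^5/3 (2*x^2 - 2) v dx for all v ∈ V.

Multiply both sides by a test function v and integrate from 0 to 5/3:
  ∫_0^5/3 −u''(x) v(x) dx = ∫_0^5/3 f(x) v(x) dx.
Integrate the LHS by parts once:
  ∫_0^5/3 −u'' v dx = −[u'(x) v(x)]_0^5/3 + ∫_0^5/3 u'(x) v'(x) dx.
Thus ∫_0^5/3 u'(x) v'(x) dx = ∫_0^5/3 f(x) v(x) dx + [u'(x) v(x)]_0^5/3.
Choose V so that boundary terms are either known or forced to vanish.
u is Dirichlet: u(0) = u(5/3) = 0. Let V = H^1_0(0, 5/3); then v(0) = v(5/3) = 0, and [u' v]_0^5/3 = 0.
Weak formulation: find u (satisfying any essential BC) such that ∫_0^5/3 u'(x) v'(x) dx = ∫_0^5/3 f v dx for all v ∈ V.
Substituting f(x) = 2*x^2 - 2, the right-hand side is ∫_0^5/3 (2*x^2 - 2) v dx.


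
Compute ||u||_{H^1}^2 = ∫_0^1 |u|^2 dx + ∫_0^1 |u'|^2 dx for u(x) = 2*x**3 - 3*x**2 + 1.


||u||_{H^1}^2 = 11/7

The H^1 norm (squared) on an interval (0, L) is
  ||u||_{H^1}^2 = ∫_0^L u(x)^2 dx + ∫_0^L u'(x)^2 dx.
Compute u'(x) = 6*x**2 - 6*x.
Then u(x)^2 = 4*x**6 - 12*x**5 + 9*x**4 + 4*x**3 - 6*x**2 + 1 and u'(x)^2 = 36*x**4 - 72*x**3 + 36*x**2.
Integrate each monomial from 0 to 1 using ∫_0^1 c·x^n dx = c·1^(n+1)/(n+1):
  ∫_0^1 u(x)^2 dx = ∫_0^1 (4*x^6 - 12*x^5 + 9*x^4 + 4*x^3 - 6*x^2 + 1) dx. Term by term:
    ∫_0^1 4*x^6 dx = 4/7;  ∫_0^1 -12*x^5 dx = -2;  ∫_0^1 9*x^4 dx = 9/5;
    ∫_0^1 4*x^3 dx = 1;  ∫_0^1 -6*x^2 dx = -2;  ∫_0^1 1 dx = 1.
  Sum: 4/7 − 2 + 9/5 + 1 − 2 + 1 = 13/35.
  ∫_0^1 u'(x)^2 dx = ∫_0^1 (36*x^4 - 72*x^3 + 36*x^2) dx. Term by term:
    ∫_0^1 36*x^4 dx = 36/5;  ∫_0^1 -72*x^3 dx = -18;  ∫_0^1 36*x^2 dx = 12.
  Sum: 36/5 − 18 + 12 = 6/5.
Adding: ||u||_{H^1}^2 = 13/35 + 6/5 = 11/7.


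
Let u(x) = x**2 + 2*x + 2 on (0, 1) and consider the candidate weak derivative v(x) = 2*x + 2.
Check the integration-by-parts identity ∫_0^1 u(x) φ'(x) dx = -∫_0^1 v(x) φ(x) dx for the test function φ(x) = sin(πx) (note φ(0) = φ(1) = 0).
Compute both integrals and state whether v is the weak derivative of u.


LHS = -6/π, RHS = -6/π. Yes, v = u' weakly.

u(x) = x**2 + 2*x + 2, classical derivative u'(x) = 2*x + 2.
φ(x) = sin(πx), so φ'(x) = π*cos(π*x).
Note φ(0) = φ(1) = 0, so the boundary term u·φ vanishes.
LHS = ∫_0^1 u(x) φ'(x) dx = ∫_0^1 (π*x^2*cos(π*x) + 2*π*x*cos(π*x) + 2*π*cos(π*x)) dx. Term by term:
  ∫_0^1 2*π*cos(π*x) dx = 0;  ∫_0^1 π*x^2*cos(π*x) dx = -2/π;  ∫_0^1 2*π*x*cos(π*x) dx = -4/π.
Sum: 0 − 2/π − 4/π = -6/π.
So LHS = -6/π.
∫_0^1 v(x) φ(x) dx = ∫_0^1 (2*x*sin(π*x) + 2*sin(π*x)) dx. Term by term:
  ∫_0^1 2*sin(π*x) dx = 4/π;  ∫_0^1 2*x*sin(π*x) dx = 2/π.
Sum: 4/π + 2/π = 6/π.
So RHS = -∫_0^1 v(x) φ(x) dx = -6/π.
LHS = RHS, so the identity holds for this test φ.
Moreover u is smooth here and v(x) = u'(x) = 2*x + 2 pointwise, so the identity holds for every test function. Hence v is the weak derivative of u.
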